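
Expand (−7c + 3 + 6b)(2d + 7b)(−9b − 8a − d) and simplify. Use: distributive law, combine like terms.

(−7c + 3 + 6b)(2d + 7b)(−9b − 8a − d)
= (−14cd − 49bc + 6d + 21b + 12bd + 42b²)(−9b − 8a − d)    [distributive law]
= 126bcd + 112acd + 14cd² + 441b²c + 392abc + 49bcd − 54bd − 48ad − 6d² − 189b² − 168ab − 21bd − 108b²d − 96abd − 12bd² − 378b³ − 336ab² − 42b²d    [distributive law]
= 175bcd + 112acd + 14cd² + 441b²c + 392abc − 75bd − 48ad − 6d² − 189b² − 168ab − 150b²d − 96abd − 12bd² − 378b³ − 336ab²    [combine like terms]

175bcd + 112acd + 14cd² + 441b²c + 392abc − 75bd − 48ad − 6d² − 189b² − 168ab − 150b²d − 96abd − 12bd² − 378b³ − 336ab²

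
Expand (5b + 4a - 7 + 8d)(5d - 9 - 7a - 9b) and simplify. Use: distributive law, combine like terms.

(5b + 4a - 7 + 8d)(5d - 9 - 7a - 9b)
= 25bd - 45b - 35ab - 45b^2 + 20ad - 36a - 28a^2 - 36ab - 35d + 63 + 49a + 63b + 40d^2 - 72d - 56ad - 72bd    [distributive law]
= -47bd + 18b - 71ab - 45b^2 - 36ad + 13a - 28a^2 - 107d + 63 + 40d^2    [combine like terms]

-47bd + 18b - 71ab - 45b^2 - 36ad + 13a - 28a^2 - 107d + 63 + 40d^2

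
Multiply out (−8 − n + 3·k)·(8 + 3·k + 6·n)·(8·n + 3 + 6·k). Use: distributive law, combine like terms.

(−8 − n + 3·k)·(8 + 3·k + 6·n)·(8·n + 3 + 6·k)
= (−64 − 24·k − 48·n − 8·n − 3·k·n − 6·n^2 + 24·k + 9·k^2 + 18·k·n)·(8·n + 3 + 6·k)    [distributive law]
= (−64 − 56·n + 15·k·n − 6·n^2 + 9·k^2)·(8·n + 3 + 6·k)    [combine like terms]
= −512·n − 192 − 384·k − 448·n^2 − 168·n − 336·k·n + 120·k·n^2 + 45·k·n + 90·k^2·n − 48·n^3 − 18·n^2 − 36·k·n^2 + 72·k^2·n + 27·k^2 + 54·k^3    [distributive law]
= −680·n − 192 − 384·k − 466·n^2 − 291·k·n + 84·k·n^2 + 162·k^2·n − 48·n^3 + 27·k^2 + 54·k^3    [combine like terms]

−680·n − 192 − 384·k − 466·n^2 − 291·k·n + 84·k·n^2 + 162·k^2·n − 48·n^3 + 27·k^2 + 54·k^3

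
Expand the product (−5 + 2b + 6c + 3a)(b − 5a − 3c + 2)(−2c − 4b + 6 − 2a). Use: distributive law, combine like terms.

−106bc + 16b² + 34b − 164ab − 350ac + 206a − 152a² − 162c² + 182c − 60 − 4b²c − 8b³ + 24ab² + 170abc + 74a²b + 114ac² + 108a²c + 36c³ + 72bc² + 30a³

(−5 + 2b + 6c + 3a)(b − 5a − 3c + 2)(−2c − 4b + 6 − 2a)
= (−5b + 25a + 15c − 10 + 2b² − 10ab − 6bc + 4b + 6bc − 30ac − 18c² + 12c + 3ab − 15a² − 9ac + 6a)(−2c − 4b + 6 − 2a)    [distributive law]
= (−b + 31a + 27c − 10 + 2b² − 7ab − 39ac − 18c² − 15a²)(−2c − 4b + 6 − 2a)    [combine like terms]
= 2bc + 4b² − 6b + 2ab − 62ac − 124ab + 186a − 62a² − 54c² − 108bc + 162c − 54ac + 20c + 40b − 60 + 20a − 4b²c − 8b³ + 12b² − 4ab² + 14abc + 28ab² − 42ab + 14a²b + 78ac² + 156abc − 234ac + 78a²c + 36c³ + 72bc² − 108c² + 36ac² + 30a²c + 60a²b − 90a² + 30a³    [distributive law]
= −106bc + 16b² + 34b − 164ab − 350ac + 206a − 152a² − 162c² + 182c − 60 − 4b²c − 8b³ + 24ab² + 170abc + 74a²b + 114ac² + 108a²c + 36c³ + 72bc² + 30a³    [combine like terms]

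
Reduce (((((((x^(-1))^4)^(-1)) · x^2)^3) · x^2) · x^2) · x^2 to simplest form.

(((((((x^(-1))^4)^(-1)) · x^2)^3) · x^2) · x^2) · x^2
= (((((((x^(-1))^4)^(-1))^3) · ((x^2)^3)) · x^2) · x^2) · x^2    [power of a product]
= ((((((x^(-1))^4)^(-3)) · ((x^2)^3)) · x^2) · x^2) · x^2    [power of a power]
= (((((x^(-1))^(-12)) · ((x^2)^3)) · x^2) · x^2) · x^2    [power of a power]
= (((x^12 · ((x^2)^3)) · x^2) · x^2) · x^2    [power of a power]
= (((x^12 · x^6) · x^2) · x^2) · x^2    [power of a power]
= ((x^18 · x^2) · x^2) · x^2    [product of powers]
= (x^20 · x^2) · x^2    [product of powers]
= x^22 · x^2    [product of powers]
= x^24    [product of powers]

x^24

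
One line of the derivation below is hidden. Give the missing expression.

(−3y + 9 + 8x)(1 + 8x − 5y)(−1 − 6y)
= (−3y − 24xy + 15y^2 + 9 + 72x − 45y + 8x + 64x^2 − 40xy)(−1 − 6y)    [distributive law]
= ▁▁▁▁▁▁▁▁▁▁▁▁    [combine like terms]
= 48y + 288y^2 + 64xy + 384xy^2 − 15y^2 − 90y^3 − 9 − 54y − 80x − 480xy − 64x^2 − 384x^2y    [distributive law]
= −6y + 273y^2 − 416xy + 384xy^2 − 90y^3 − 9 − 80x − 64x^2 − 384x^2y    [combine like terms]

Applying combine like terms to the line above:

(−48y − 64xy + 15y^2 + 9 + 80x + 64x^2)(−1 − 6y)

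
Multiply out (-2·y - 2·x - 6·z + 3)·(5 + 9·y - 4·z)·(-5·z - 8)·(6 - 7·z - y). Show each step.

2389·y·z - 619·y·z^2 - 751·y^2·z - 696·y + 1000·y^2 - 860·y^2·z^2 - 90·y^3·z - 144·y^3 - 1490·y·z^3 - 644·x·z - 142·x·z^2 - 454·x·y·z + 480·x + 784·x·y - 590·x·y·z^2 - 90·x·y^2·z - 144·x·y^2 + 280·x·z^3 - 1719·z^2 - 846·z^3 + 2406·z + 840·z^4 - 720

(-2·y - 2·x - 6·z + 3)·(5 + 9·y - 4·z)·(-5·z - 8)·(6 - 7·z - y)
= (-10·y - 18·y^2 + 8·y·z - 10·x - 18·x·y + 8·x·z - 30·z - 54·y·z + 24·z^2 + 15 + 27·y - 12·z)·(-5·z - 8)·(6 - 7·z - y)    [distributive law]
= (17·y - 18·y^2 - 46·y·z - 10·x - 18·x·y + 8·x·z - 42·z + 24·z^2 + 15)·(-5·z - 8)·(6 - 7·z - y)    [combine like terms]
= (-85·y·z - 136·y + 90·y^2·z + 144·y^2 + 230·y·z^2 + 368·y·z + 50·x·z + 80·x + 90·x·y·z + 144·x·y - 40·x·z^2 - 64·x·z + 210·z^2 + 336·z - 120·z^3 - 192·z^2 - 75·z - 120)·(6 - 7·z - y)    [distributive law]
= (283·y·z - 136·y + 90·y^2·z + 144·y^2 + 230·y·z^2 - 14·x·z + 80·x + 90·x·y·z + 144·x·y - 40·x·z^2 + 18·z^2 + 261·z - 120·z^3 - 120)·(6 - 7·z - y)    [combine like terms]
= 1698·y·z - 1981·y·z^2 - 283·y^2·z - 816·y + 952·y·z + 136·y^2 + 540·y^2·z - 630·y^2·z^2 - 90·y^3·z + 864·y^2 - 1008·y^2·z - 144·y^3 + 1380·y·z^2 - 1610·y·z^3 - 230·y^2·z^2 - 84·x·z + 98·x·z^2 + 14·x·y·z + 480·x - 560·x·z - 80·x·y + 540·x·y·z - 630·x·y·z^2 - 90·x·y^2·z + 864·x·y - 1008·x·y·z - 144·x·y^2 - 240·x·z^2 + 280·x·z^3 + 40·x·y·z^2 + 108·z^2 - 126·z^3 - 18·y·z^2 + 1566·z - 1827·z^2 - 261·y·z - 720·z^3 + 840·z^4 + 120·y·z^3 - 720 + 840·z + 120·y    [distributive law]
= 2389·y·z - 619·y·z^2 - 751·y^2·z - 696·y + 1000·y^2 - 860·y^2·z^2 - 90·y^3·z - 144·y^3 - 1490·y·z^3 - 644·x·z - 142·x·z^2 - 454·x·y·z + 480·x + 784·x·y - 590·x·y·z^2 - 90·x·y^2·z - 144·x·y^2 + 280·x·z^3 - 1719·z^2 - 846·z^3 + 2406·z + 840·z^4 - 720    [combine like terms]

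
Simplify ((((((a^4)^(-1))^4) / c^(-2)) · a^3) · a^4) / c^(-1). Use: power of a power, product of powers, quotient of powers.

((((((a^4)^(-1))^4) / c^(-2)) · a^3) · a^4) / c^(-1)
= (((((a^4)^(-4)) / c^(-2)) · a^3) · a^4) / c^(-1)    [power of a power]
= (((a^(-16) / c^(-2)) · a^3) · a^4) / c^(-1)    [power of a power]
= a^(-9)c^3    [quotient of powers; product of powers]

a^(-9)c^3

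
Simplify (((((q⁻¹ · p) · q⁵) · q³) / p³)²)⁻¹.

(((((q⁻¹ · p) · q⁵) · q³) / p³)²)⁻¹
= ((((q⁻¹ · p) · q⁵) · q³) / p³)⁻²    [power of a power]
= ((((q⁻¹ · p) · q⁵) · q³)⁻²) / ((p³)⁻²)    [power of a quotient]
= ((((q⁻¹ · p) · q⁵)⁻²) · ((q³)⁻²)) / ((p³)⁻²)    [power of a product]
= ((((q⁻¹ · p)⁻²) · ((q⁵)⁻²)) · ((q³)⁻²)) / ((p³)⁻²)    [power of a product]
= (((((q⁻¹)⁻²) · (p⁻²)) · ((q⁵)⁻²)) · ((q³)⁻²)) / ((p³)⁻²)    [power of a product]
= (((q² · (p⁻²)) · ((q⁵)⁻²)) · ((q³)⁻²)) / ((p³)⁻²)    [power of a power]
= (((q² · p⁻²) · q⁻¹⁰) · ((q³)⁻²)) / ((p³)⁻²)    [power of a power]
= (((q² · p⁻²) · q⁻¹⁰) · q⁻⁶) / ((p³)⁻²)    [power of a power]
= (((q² · p⁻²) · q⁻¹⁰) · q⁻⁶) / p⁻⁶    [power of a power]
= p⁴q⁻¹⁴    [quotient of powers; product of powers]

p⁴q⁻¹⁴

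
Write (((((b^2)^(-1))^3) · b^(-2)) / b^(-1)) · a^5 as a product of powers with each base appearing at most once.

a^5b^(-7)

(((((b^2)^(-1))^3) · b^(-2)) / b^(-1)) · a^5
= ((((b^2)^(-3)) · b^(-2)) / b^(-1)) · a^5    [power of a power]
= ((b^(-6) · b^(-2)) / b^(-1)) · a^5    [power of a power]
= (b^(-8) / b^(-1)) · a^5    [product of powers]
= b^(-7) · a^5    [quotient of powers]
= a^5b^(-7)    [rearrange]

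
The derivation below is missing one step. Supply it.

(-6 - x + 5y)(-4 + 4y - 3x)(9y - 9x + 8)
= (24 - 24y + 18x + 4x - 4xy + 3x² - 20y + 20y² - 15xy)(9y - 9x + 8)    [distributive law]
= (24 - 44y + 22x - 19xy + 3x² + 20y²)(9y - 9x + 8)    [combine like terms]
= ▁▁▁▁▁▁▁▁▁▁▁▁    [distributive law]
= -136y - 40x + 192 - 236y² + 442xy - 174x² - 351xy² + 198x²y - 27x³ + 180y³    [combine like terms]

Applying distributive law to the line above:

216y - 216x + 192 - 396y² + 396xy - 352y + 198xy - 198x² + 176x - 171xy² + 171x²y - 152xy + 27x²y - 27x³ + 24x² + 180y³ - 180xy² + 160y²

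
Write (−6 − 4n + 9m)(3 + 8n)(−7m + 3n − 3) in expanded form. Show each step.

45m + 126n + 54 + 285mn − 84n^2 + 440mn^2 − 96n^3 − 189m^2 − 504m^2n

(−6 − 4n + 9m)(3 + 8n)(−7m + 3n − 3)
= (−18 − 48n − 12n − 32n^2 + 27m + 72mn)(−7m + 3n − 3)    [distributive law]
= (−18 − 60n − 32n^2 + 27m + 72mn)(−7m + 3n − 3)    [combine like terms]
= 126m − 54n + 54 + 420mn − 180n^2 + 180n + 224mn^2 − 96n^3 + 96n^2 − 189m^2 + 81mn − 81m − 504m^2n + 216mn^2 − 216mn    [distributive law]
= 45m + 126n + 54 + 285mn − 84n^2 + 440mn^2 − 96n^3 − 189m^2 − 504m^2n    [combine like terms]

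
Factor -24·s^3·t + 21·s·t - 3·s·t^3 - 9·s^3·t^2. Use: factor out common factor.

-24·s^3·t + 21·s·t - 3·s·t^3 - 9·s^3·t^2
= 3(-8·s^3·t + 7·s·t - s·t^3 - 3·s^3·t^2)    [factor out 3]
= 3·s·t(-8·s^2 + 7 - t^2 - 3·s^2·t)    [factor out s·t]

3·s·t(-8·s^2 + 7 - t^2 - 3·s^2·t)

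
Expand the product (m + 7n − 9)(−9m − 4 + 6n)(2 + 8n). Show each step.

(m + 7n − 9)(−9m − 4 + 6n)(2 + 8n)
= (−9m^2 − 4m + 6mn − 63mn − 28n + 42n^2 + 81m + 36 − 54n)(2 + 8n)    [distributive law]
= (−9m^2 + 77m − 57mn − 82n + 42n^2 + 36)(2 + 8n)    [combine like terms]
= −18m^2 − 72m^2n + 154m + 616mn − 114mn − 456mn^2 − 164n − 656n^2 + 84n^2 + 336n^3 + 72 + 288n    [distributive law]
= −18m^2 − 72m^2n + 154m + 502mn − 456mn^2 + 124n − 572n^2 + 336n^3 + 72    [combine like terms]

−18m^2 − 72m^2n + 154m + 502mn − 456mn^2 + 124n − 572n^2 + 336n^3 + 72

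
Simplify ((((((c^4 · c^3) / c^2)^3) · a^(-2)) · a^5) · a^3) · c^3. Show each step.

a^6·c^18

((((((c^4 · c^3) / c^2)^3) · a^(-2)) · a^5) · a^3) · c^3
= ((((((c^4 · c^3)^3) / ((c^2)^3)) · a^(-2)) · a^5) · a^3) · c^3    [power of a quotient]
= (((((((c^4)^3) · ((c^3)^3)) / ((c^2)^3)) · a^(-2)) · a^5) · a^3) · c^3    [power of a product]
= (((((c^12 · ((c^3)^3)) / ((c^2)^3)) · a^(-2)) · a^5) · a^3) · c^3    [power of a power]
= (((((c^12 · c^9) / ((c^2)^3)) · a^(-2)) · a^5) · a^3) · c^3    [power of a power]
= ((((c^21 / ((c^2)^3)) · a^(-2)) · a^5) · a^3) · c^3    [product of powers]
= ((((c^21 / c^6) · a^(-2)) · a^5) · a^3) · c^3    [power of a power]
= (((c^15 · a^(-2)) · a^5) · a^3) · c^3    [quotient of powers]
= a^6·c^18    [product of powers]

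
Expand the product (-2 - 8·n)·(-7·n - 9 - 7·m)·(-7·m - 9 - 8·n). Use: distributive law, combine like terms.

(-2 - 8·n)·(-7·n - 9 - 7·m)·(-7·m - 9 - 8·n)
= (14·n + 18 + 14·m + 56·n^2 + 72·n + 56·m·n)·(-7·m - 9 - 8·n)    [distributive law]
= (86·n + 18 + 14·m + 56·n^2 + 56·m·n)·(-7·m - 9 - 8·n)    [combine like terms]
= -602·m·n - 774·n - 688·n^2 - 126·m - 162 - 144·n - 98·m^2 - 126·m - 112·m·n - 392·m·n^2 - 504·n^2 - 448·n^3 - 392·m^2·n - 504·m·n - 448·m·n^2    [distributive law]
= -1218·m·n - 918·n - 1192·n^2 - 252·m - 162 - 98·m^2 - 840·m·n^2 - 448·n^3 - 392·m^2·n    [combine like terms]

-1218·m·n - 918·n - 1192·n^2 - 252·m - 162 - 98·m^2 - 840·m·n^2 - 448·n^3 - 392·m^2·n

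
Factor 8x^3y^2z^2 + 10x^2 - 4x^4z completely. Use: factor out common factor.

2x^2(4xy^2z^2 + 5 - 2x^2z)

8x^3y^2z^2 + 10x^2 - 4x^4z
= 2(4x^3y^2z^2 + 5x^2 - 2x^4z)    [factor out 2]
= 2x^2(4xy^2z^2 + 5 - 2x^2z)    [factor out x^2]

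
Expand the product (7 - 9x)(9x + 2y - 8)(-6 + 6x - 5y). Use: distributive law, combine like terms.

-1146x + 1296x^2 - 483xy + 196y - 70y^2 + 336 - 486x^3 + 297x^2y + 90xy^2

(7 - 9x)(9x + 2y - 8)(-6 + 6x - 5y)
= (63x + 14y - 56 - 81x^2 - 18xy + 72x)(-6 + 6x - 5y)    [distributive law]
= (135x + 14y - 56 - 81x^2 - 18xy)(-6 + 6x - 5y)    [combine like terms]
= -810x + 810x^2 - 675xy - 84y + 84xy - 70y^2 + 336 - 336x + 280y + 486x^2 - 486x^3 + 405x^2y + 108xy - 108x^2y + 90xy^2    [distributive law]
= -1146x + 1296x^2 - 483xy + 196y - 70y^2 + 336 - 486x^3 + 297x^2y + 90xy^2    [combine like terms]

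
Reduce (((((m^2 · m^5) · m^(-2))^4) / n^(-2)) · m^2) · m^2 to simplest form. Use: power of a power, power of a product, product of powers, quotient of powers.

m^24n^2

(((((m^2 · m^5) · m^(-2))^4) / n^(-2)) · m^2) · m^2
= (((((m^2 · m^5)^4) · ((m^(-2))^4)) / n^(-2)) · m^2) · m^2    [power of a product]
= ((((((m^2)^4) · ((m^5)^4)) · ((m^(-2))^4)) / n^(-2)) · m^2) · m^2    [power of a product]
= ((((m^8 · ((m^5)^4)) · ((m^(-2))^4)) / n^(-2)) · m^2) · m^2    [power of a power]
= ((((m^8 · m^20) · ((m^(-2))^4)) / n^(-2)) · m^2) · m^2    [power of a power]
= (((m^28 · ((m^(-2))^4)) / n^(-2)) · m^2) · m^2    [product of powers]
= (((m^28 · m^(-8)) / n^(-2)) · m^2) · m^2    [power of a power]
= ((m^20 / n^(-2)) · m^2) · m^2    [product of powers]
= m^24n^2    [quotient of powers; product of powers]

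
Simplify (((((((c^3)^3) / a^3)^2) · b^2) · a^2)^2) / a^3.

(((((((c^3)^3) / a^3)^2) · b^2) · a^2)^2) / a^3
= (((((((c^3)^3) / a^3)^2) · b^2)^2) · ((a^2)^2)) / a^3    [power of a product]
= (((((((c^3)^3) / a^3)^2)^2) · ((b^2)^2)) · ((a^2)^2)) / a^3    [power of a product]
= ((((((c^3)^3) / a^3)^4) · ((b^2)^2)) · ((a^2)^2)) / a^3    [power of a power]
= ((((((c^3)^3)^4) / ((a^3)^4)) · ((b^2)^2)) · ((a^2)^2)) / a^3    [power of a quotient]
= (((((c^3)^12) / ((a^3)^4)) · ((b^2)^2)) · ((a^2)^2)) / a^3    [power of a power]
= (((c^36 / ((a^3)^4)) · ((b^2)^2)) · ((a^2)^2)) / a^3    [power of a power]
= (((c^36 / a^12) · ((b^2)^2)) · ((a^2)^2)) / a^3    [power of a power]
= (((c^36 / a^12) · b^4) · ((a^2)^2)) / a^3    [power of a power]
= (((c^36 / a^12) · b^4) · a^4) / a^3    [power of a power]
= a^(-11)·b^4·c^36    [quotient of powers; product of powers]

a^(-11)·b^4·c^36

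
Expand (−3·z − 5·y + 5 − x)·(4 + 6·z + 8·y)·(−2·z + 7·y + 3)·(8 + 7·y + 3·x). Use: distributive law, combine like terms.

(−3·z − 5·y + 5 − x)·(4 + 6·z + 8·y)·(−2·z + 7·y + 3)·(8 + 7·y + 3·x)
= (−12·z − 18·z^2 − 24·y·z − 20·y − 30·y·z − 40·y^2 + 20 + 30·z + 40·y − 4·x − 6·x·z − 8·x·y)·(−2·z + 7·y + 3)·(8 + 7·y + 3·x)    [distributive law]
= (18·z − 18·z^2 − 54·y·z + 20·y − 40·y^2 + 20 − 4·x − 6·x·z − 8·x·y)·(−2·z + 7·y + 3)·(8 + 7·y + 3·x)    [combine like terms]
= (−36·z^2 + 126·y·z + 54·z + 36·z^3 − 126·y·z^2 − 54·z^2 + 108·y·z^2 − 378·y^2·z − 162·y·z − 40·y·z + 140·y^2 + 60·y + 80·y^2·z − 280·y^3 − 120·y^2 − 40·z + 140·y + 60 + 8·x·z − 28·x·y − 12·x + 12·x·z^2 − 42·x·y·z − 18·x·z + 16·x·y·z − 56·x·y^2 − 24·x·y)·(8 + 7·y + 3·x)    [distributive law]
= (−90·z^2 − 76·y·z + 14·z + 36·z^3 − 18·y·z^2 − 298·y^2·z + 20·y^2 + 200·y − 280·y^3 + 60 − 10·x·z − 52·x·y − 12·x + 12·x·z^2 − 26·x·y·z − 56·x·y^2)·(8 + 7·y + 3·x)    [combine like terms]
= −720·z^2 − 630·y·z^2 − 270·x·z^2 − 608·y·z − 532·y^2·z − 228·x·y·z + 112·z + 98·y·z + 42·x·z + 288·z^3 + 252·y·z^3 + 108·x·z^3 − 144·y·z^2 − 126·y^2·z^2 − 54·x·y·z^2 − 2384·y^2·z − 2086·y^3·z − 894·x·y^2·z + 160·y^2 + 140·y^3 + 60·x·y^2 + 1600·y + 1400·y^2 + 600·x·y − 2240·y^3 − 1960·y^4 − 840·x·y^3 + 480 + 420·y + 180·x − 80·x·z − 70·x·y·z − 30·x^2·z − 416·x·y − 364·x·y^2 − 156·x^2·y − 96·x − 84·x·y − 36·x^2 + 96·x·z^2 + 84·x·y·z^2 + 36·x^2·z^2 − 208·x·y·z − 182·x·y^2·z − 78·x^2·y·z − 448·x·y^2 − 392·x·y^3 − 168·x^2·y^2    [distributive law]
= −720·z^2 − 774·y·z^2 − 174·x·z^2 − 510·y·z − 2916·y^2·z − 506·x·y·z + 112·z − 38·x·z + 288·z^3 + 252·y·z^3 + 108·x·z^3 − 126·y^2·z^2 + 30·x·y·z^2 − 2086·y^3·z − 1076·x·y^2·z + 1560·y^2 − 2100·y^3 − 752·x·y^2 + 2020·y + 100·x·y − 1960·y^4 − 1232·x·y^3 + 480 + 84·x − 30·x^2·z − 156·x^2·y − 36·x^2 + 36·x^2·z^2 − 78·x^2·y·z − 168·x^2·y^2    [combine like terms]

−720·z^2 − 774·y·z^2 − 174·x·z^2 − 510·y·z − 2916·y^2·z − 506·x·y·z + 112·z − 38·x·z + 288·z^3 + 252·y·z^3 + 108·x·z^3 − 126·y^2·z^2 + 30·x·y·z^2 − 2086·y^3·z − 1076·x·y^2·z + 1560·y^2 − 2100·y^3 − 752·x·y^2 + 2020·y + 100·x·y − 1960·y^4 − 1232·x·y^3 + 480 + 84·x − 30·x^2·z − 156·x^2·y − 36·x^2 + 36·x^2·z^2 − 78·x^2·y·z − 168·x^2·y^2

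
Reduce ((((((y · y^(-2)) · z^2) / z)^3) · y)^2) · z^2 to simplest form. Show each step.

((((((y · y^(-2)) · z^2) / z)^3) · y)^2) · z^2
= ((((((y · y^(-2)) · z^2) / z)^3)^2) · (y^2)) · z^2    [power of a product]
= (((((y · y^(-2)) · z^2) / z)^6) · (y^2)) · z^2    [power of a power]
= (((((y · y^(-2)) · z^2)^6) / (z^6)) · (y^2)) · z^2    [power of a quotient]
= (((((y · y^(-2))^6) · ((z^2)^6)) / (z^6)) · (y^2)) · z^2    [power of a product]
= (((((y^6) · ((y^(-2))^6)) · ((z^2)^6)) / (z^6)) · (y^2)) · z^2    [power of a product]
= ((((y^6 · y^(-12)) · ((z^2)^6)) / (z^6)) · (y^2)) · z^2    [power of a power]
= (((y^(-6) · ((z^2)^6)) / (z^6)) · (y^2)) · z^2    [product of powers]
= (((y^(-6) · z^12) / (z^6)) · (y^2)) · z^2    [power of a power]
= y^(-4)z^8    [quotient of powers; product of powers]

y^(-4)z^8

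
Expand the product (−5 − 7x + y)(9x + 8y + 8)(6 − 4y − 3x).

(−5 − 7x + y)(9x + 8y + 8)(6 − 4y − 3x)
= (−45x − 40y − 40 − 63x^2 − 56xy − 56x + 9xy + 8y^2 + 8y)(6 − 4y − 3x)    [distributive law]
= (−101x − 32y − 40 − 63x^2 − 47xy + 8y^2)(6 − 4y − 3x)    [combine like terms]
= −606x + 404xy + 303x^2 − 192y + 128y^2 + 96xy − 240 + 160y + 120x − 378x^2 + 252x^2y + 189x^3 − 282xy + 188xy^2 + 141x^2y + 48y^2 − 32y^3 − 24xy^2    [distributive law]
= −486x + 218xy − 75x^2 − 32y + 176y^2 − 240 + 393x^2y + 189x^3 + 164xy^2 − 32y^3    [combine like terms]

−486x + 218xy − 75x^2 − 32y + 176y^2 − 240 + 393x^2y + 189x^3 + 164xy^2 − 32y^3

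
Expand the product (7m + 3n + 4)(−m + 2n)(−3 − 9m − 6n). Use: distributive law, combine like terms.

(7m + 3n + 4)(−m + 2n)(−3 − 9m − 6n)
= (−7m^2 + 14mn − 3mn + 6n^2 − 4m + 8n)(−3 − 9m − 6n)    [distributive law]
= (−7m^2 + 11mn + 6n^2 − 4m + 8n)(−3 − 9m − 6n)    [combine like terms]
= 21m^2 + 63m^3 + 42m^2n − 33mn − 99m^2n − 66mn^2 − 18n^2 − 54mn^2 − 36n^3 + 12m + 36m^2 + 24mn − 24n − 72mn − 48n^2    [distributive law]
= 57m^2 + 63m^3 − 57m^2n − 81mn − 120mn^2 − 66n^2 − 36n^3 + 12m − 24n    [combine like terms]

57m^2 + 63m^3 − 57m^2n − 81mn − 120mn^2 − 66n^2 − 36n^3 + 12m − 24n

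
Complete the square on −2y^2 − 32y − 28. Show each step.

−2y^2 − 32y − 28
= −2(y^2 + 16y) − 28    [factor out -2 from the y-terms]
= −2(y^2 + 16y + 64 − 64) − 28    [add and subtract 64 inside the bracket]
= −2(y + 8)^2 + 128 − 28    [perfect-square identity]
= −2(y + 8)^2 + 100    [combine constants]

−2(y + 8)^2 + 100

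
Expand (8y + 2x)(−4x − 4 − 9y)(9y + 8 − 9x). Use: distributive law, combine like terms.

(8y + 2x)(−4x − 4 − 9y)(9y + 8 − 9x)
= (−32xy − 32y − 72y^2 − 8x^2 − 8x − 18xy)(9y + 8 − 9x)    [distributive law]
= (−50xy − 32y − 72y^2 − 8x^2 − 8x)(9y + 8 − 9x)    [combine like terms]
= −450xy^2 − 400xy + 450x^2y − 288y^2 − 256y + 288xy − 648y^3 − 576y^2 + 648xy^2 − 72x^2y − 64x^2 + 72x^3 − 72xy − 64x + 72x^2    [distributive law]
= 198xy^2 − 184xy + 378x^2y − 864y^2 − 256y − 648y^3 + 8x^2 + 72x^3 − 64x    [combine like terms]

198xy^2 − 184xy + 378x^2y − 864y^2 − 256y − 648y^3 + 8x^2 + 72x^3 − 64x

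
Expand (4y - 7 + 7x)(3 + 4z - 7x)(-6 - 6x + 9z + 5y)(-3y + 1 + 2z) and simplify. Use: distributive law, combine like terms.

(4y - 7 + 7x)(3 + 4z - 7x)(-6 - 6x + 9z + 5y)(-3y + 1 + 2z)
= (12y + 16yz - 28xy - 21 - 28z + 49x + 21x + 28xz - 49x²)(-6 - 6x + 9z + 5y)(-3y + 1 + 2z)    [distributive law]
= (12y + 16yz - 28xy - 21 - 28z + 70x + 28xz - 49x²)(-6 - 6x + 9z + 5y)(-3y + 1 + 2z)    [combine like terms]
= (-72y - 72xy + 108yz + 60y² - 96yz - 96xyz + 144yz² + 80y²z + 168xy + 168x²y - 252xyz - 140xy² + 126 + 126x - 189z - 105y + 168z + 168xz - 252z² - 140yz - 420x - 420x² + 630xz + 350xy - 168xz - 168x²z + 252xz² + 140xyz + 294x² + 294x³ - 441x²z - 245x²y)(-3y + 1 + 2z)    [distributive law]
= (-177y + 446xy - 128yz + 60y² - 208xyz + 144yz² + 80y²z - 77x²y - 140xy² + 126 - 294x - 21z + 630xz - 252z² - 126x² - 609x²z + 252xz² + 294x³)(-3y + 1 + 2z)    [combine like terms]
= 531y² - 177y - 354yz - 1338xy² + 446xy + 892xyz + 384y²z - 128yz - 256yz² - 180y³ + 60y² + 120y²z + 624xy²z - 208xyz - 416xyz² - 432y²z² + 144yz² + 288yz³ - 240y³z + 80y²z + 160y²z² + 231x²y² - 77x²y - 154x²yz + 420xy³ - 140xy² - 280xy²z - 378y + 126 + 252z + 882xy - 294x - 588xz + 63yz - 21z - 42z² - 1890xyz + 630xz + 1260xz² + 756yz² - 252z² - 504z³ + 378x²y - 126x² - 252x²z + 1827x²yz - 609x²z - 1218x²z² - 756xyz² + 252xz² + 504xz³ - 882x³y + 294x³ + 588x³z    [distributive law]
= 591y² - 555y - 419yz - 1478xy² + 1328xy - 1206xyz + 584y²z + 644yz² - 180y³ + 344xy²z - 1172xyz² - 272y²z² + 288yz³ - 240y³z + 231x²y² + 301x²y + 1673x²yz + 420xy³ + 126 + 231z - 294x + 42xz - 294z² + 1512xz² - 504z³ - 126x² - 861x²z - 1218x²z² + 504xz³ - 882x³y + 294x³ + 588x³z    [combine like terms]

591y² - 555y - 419yz - 1478xy² + 1328xy - 1206xyz + 584y²z + 644yz² - 180y³ + 344xy²z - 1172xyz² - 272y²z² + 288yz³ - 240y³z + 231x²y² + 301x²y + 1673x²yz + 420xy³ + 126 + 231z - 294x + 42xz - 294z² + 1512xz² - 504z³ - 126x² - 861x²z - 1218x²z² + 504xz³ - 882x³y + 294x³ + 588x³z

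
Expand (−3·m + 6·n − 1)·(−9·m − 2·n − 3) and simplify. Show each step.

(−3·m + 6·n − 1)·(−9·m − 2·n − 3)
= 27·m^2 + 6·m·n + 9·m − 54·m·n − 12·n^2 − 18·n + 9·m + 2·n + 3    [distributive law]
= 27·m^2 − 48·m·n + 18·m − 12·n^2 − 16·n + 3    [combine like terms]

27·m^2 − 48·m·n + 18·m − 12·n^2 − 16·n + 3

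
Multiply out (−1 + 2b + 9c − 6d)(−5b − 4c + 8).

21b + 76c − 8 − 10b^2 − 53bc − 36c^2 + 30bd + 24cd − 48d

(−1 + 2b + 9c − 6d)(−5b − 4c + 8)
= 5b + 4c − 8 − 10b^2 − 8bc + 16b − 45bc − 36c^2 + 72c + 30bd + 24cd − 48d    [distributive law]
= 21b + 76c − 8 − 10b^2 − 53bc − 36c^2 + 30bd + 24cd − 48d    [combine like terms]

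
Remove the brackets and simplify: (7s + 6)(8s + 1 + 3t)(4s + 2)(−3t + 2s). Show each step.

(7s + 6)(8s + 1 + 3t)(4s + 2)(−3t + 2s)
= (56s² + 7s + 21st + 48s + 6 + 18t)(4s + 2)(−3t + 2s)    [distributive law]
= (56s² + 55s + 21st + 6 + 18t)(4s + 2)(−3t + 2s)    [combine like terms]
= (224s³ + 112s² + 220s² + 110s + 84s²t + 42st + 24s + 12 + 72st + 36t)(−3t + 2s)    [distributive law]
= (224s³ + 332s² + 134s + 84s²t + 114st + 12 + 36t)(−3t + 2s)    [combine like terms]
= −672s³t + 448s⁴ − 996s²t + 664s³ − 402st + 268s² − 252s²t² + 168s³t − 342st² + 228s²t − 36t + 24s − 108t² + 72st    [distributive law]
= −504s³t + 448s⁴ − 768s²t + 664s³ − 330st + 268s² − 252s²t² − 342st² − 36t + 24s − 108t²    [combine like terms]

−504s³t + 448s⁴ − 768s²t + 664s³ − 330st + 268s² − 252s²t² − 342st² − 36t + 24s − 108t²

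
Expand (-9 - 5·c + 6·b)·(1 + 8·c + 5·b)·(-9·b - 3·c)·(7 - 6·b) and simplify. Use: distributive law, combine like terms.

567·b + 1971·b^2 + 189·c + 5508·b·c - 6939·b^2·c + 1617·c^2 + 651·b·c^2 - 3996·b^3 - 1746·b^2·c^2 + 840·c^3 - 720·b·c^3 + 1782·b^3·c + 1620·b^4

(-9 - 5·c + 6·b)·(1 + 8·c + 5·b)·(-9·b - 3·c)·(7 - 6·b)
= (-9 - 72·c - 45·b - 5·c - 40·c^2 - 25·b·c + 6·b + 48·b·c + 30·b^2)·(-9·b - 3·c)·(7 - 6·b)    [distributive law]
= (-9 - 77·c - 39·b - 40·c^2 + 23·b·c + 30·b^2)·(-9·b - 3·c)·(7 - 6·b)    [combine like terms]
= (81·b + 27·c + 693·b·c + 231·c^2 + 351·b^2 + 117·b·c + 360·b·c^2 + 120·c^3 - 207·b^2·c - 69·b·c^2 - 270·b^3 - 90·b^2·c)·(7 - 6·b)    [distributive law]
= (81·b + 27·c + 810·b·c + 231·c^2 + 351·b^2 + 291·b·c^2 + 120·c^3 - 297·b^2·c - 270·b^3)·(7 - 6·b)    [combine like terms]
= 567·b - 486·b^2 + 189·c - 162·b·c + 5670·b·c - 4860·b^2·c + 1617·c^2 - 1386·b·c^2 + 2457·b^2 - 2106·b^3 + 2037·b·c^2 - 1746·b^2·c^2 + 840·c^3 - 720·b·c^3 - 2079·b^2·c + 1782·b^3·c - 1890·b^3 + 1620·b^4    [distributive law]
= 567·b + 1971·b^2 + 189·c + 5508·b·c - 6939·b^2·c + 1617·c^2 + 651·b·c^2 - 3996·b^3 - 1746·b^2·c^2 + 840·c^3 - 720·b·c^3 + 1782·b^3·c + 1620·b^4    [combine like terms]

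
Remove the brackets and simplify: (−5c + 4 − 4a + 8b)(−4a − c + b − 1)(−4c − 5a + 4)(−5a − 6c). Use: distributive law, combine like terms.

1709a^2c^2 + 826ac^3 + 1400a^3c − 1439a^2c − 914ac^2 + 120c^4 − 96c^3 − 1514abc^2 − 312bc^3 − 2125a^2bc + 924abc + 216bc^2 + 68ac − 120c^2 − 620a^3 + 140a^2 + 620a^2b + 80ab + 96bc + 80a + 96c + 400a^4 − 900a^3b + 400ab^2c + 192b^2c^2 + 200a^2b^2 − 160ab^2 − 192b^2c

(−5c + 4 − 4a + 8b)(−4a − c + b − 1)(−4c − 5a + 4)(−5a − 6c)
= (20ac + 5c^2 − 5bc + 5c − 16a − 4c + 4b − 4 + 16a^2 + 4ac − 4ab + 4a − 32ab − 8bc + 8b^2 − 8b)(−4c − 5a + 4)(−5a − 6c)    [distributive law]
= (24ac + 5c^2 − 13bc + c − 12a − 4b − 4 + 16a^2 − 36ab + 8b^2)(−4c − 5a + 4)(−5a − 6c)    [combine like terms]
= (−96ac^2 − 120a^2c + 96ac − 20c^3 − 25ac^2 + 20c^2 + 52bc^2 + 65abc − 52bc − 4c^2 − 5ac + 4c + 48ac + 60a^2 − 48a + 16bc + 20ab − 16b + 16c + 20a − 16 − 64a^2c − 80a^3 + 64a^2 + 144abc + 180a^2b − 144ab − 32b^2c − 40ab^2 + 32b^2)(−5a − 6c)    [distributive law]
= (−121ac^2 − 184a^2c + 139ac − 20c^3 + 16c^2 + 52bc^2 + 209abc − 36bc + 20c + 124a^2 − 28a − 124ab − 16b − 16 − 80a^3 + 180a^2b − 32b^2c − 40ab^2 + 32b^2)(−5a − 6c)    [combine like terms]
= 605a^2c^2 + 726ac^3 + 920a^3c + 1104a^2c^2 − 695a^2c − 834ac^2 + 100ac^3 + 120c^4 − 80ac^2 − 96c^3 − 260abc^2 − 312bc^3 − 1045a^2bc − 1254abc^2 + 180abc + 216bc^2 − 100ac − 120c^2 − 620a^3 − 744a^2c + 140a^2 + 168ac + 620a^2b + 744abc + 80ab + 96bc + 80a + 96c + 400a^4 + 480a^3c − 900a^3b − 1080a^2bc + 160ab^2c + 192b^2c^2 + 200a^2b^2 + 240ab^2c − 160ab^2 − 192b^2c    [distributive law]
= 1709a^2c^2 + 826ac^3 + 1400a^3c − 1439a^2c − 914ac^2 + 120c^4 − 96c^3 − 1514abc^2 − 312bc^3 − 2125a^2bc + 924abc + 216bc^2 + 68ac − 120c^2 − 620a^3 + 140a^2 + 620a^2b + 80ab + 96bc + 80a + 96c + 400a^4 − 900a^3b + 400ab^2c + 192b^2c^2 + 200a^2b^2 − 160ab^2 − 192b^2c    [combine like terms]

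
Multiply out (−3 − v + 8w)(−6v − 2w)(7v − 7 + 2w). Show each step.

84v^2 − 126v + 400vw − 42w + 124w^2 + 42v^3 − 310v^2w − 204vw^2 − 32w^3

(−3 − v + 8w)(−6v − 2w)(7v − 7 + 2w)
= (18v + 6w + 6v^2 + 2vw − 48vw − 16w^2)(7v − 7 + 2w)    [distributive law]
= (18v + 6w + 6v^2 − 46vw − 16w^2)(7v − 7 + 2w)    [combine like terms]
= 126v^2 − 126v + 36vw + 42vw − 42w + 12w^2 + 42v^3 − 42v^2 + 12v^2w − 322v^2w + 322vw − 92vw^2 − 112vw^2 + 112w^2 − 32w^3    [distributive law]
= 84v^2 − 126v + 400vw − 42w + 124w^2 + 42v^3 − 310v^2w − 204vw^2 − 32w^3    [combine like terms]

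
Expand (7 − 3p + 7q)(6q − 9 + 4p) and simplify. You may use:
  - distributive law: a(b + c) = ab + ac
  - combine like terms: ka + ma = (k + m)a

(7 − 3p + 7q)(6q − 9 + 4p)
= 42q − 63 + 28p − 18pq + 27p − 12p^2 + 42q^2 − 63q + 28pq    [distributive law]
= −21q − 63 + 55p + 10pq − 12p^2 + 42q^2    [combine like terms]

−21q − 63 + 55p + 10pq − 12p^2 + 42q^2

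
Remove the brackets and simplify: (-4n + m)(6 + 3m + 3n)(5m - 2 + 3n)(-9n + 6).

234mn^2 - 396mn - 720n^2 + 288n + 216n^3 + 324m^2n^2 - 432m^2n + 783mn^3 + 324n^4 + 144m^2 - 72m - 135m^3n + 90m^3

(-4n + m)(6 + 3m + 3n)(5m - 2 + 3n)(-9n + 6)
= (-24n - 12mn - 12n^2 + 6m + 3m^2 + 3mn)(5m - 2 + 3n)(-9n + 6)    [distributive law]
= (-24n - 9mn - 12n^2 + 6m + 3m^2)(5m - 2 + 3n)(-9n + 6)    [combine like terms]
= (-120mn + 48n - 72n^2 - 45m^2n + 18mn - 27mn^2 - 60mn^2 + 24n^2 - 36n^3 + 30m^2 - 12m + 18mn + 15m^3 - 6m^2 + 9m^2n)(-9n + 6)    [distributive law]
= (-84mn + 48n - 48n^2 - 36m^2n - 87mn^2 - 36n^3 + 24m^2 - 12m + 15m^3)(-9n + 6)    [combine like terms]
= 756mn^2 - 504mn - 432n^2 + 288n + 432n^3 - 288n^2 + 324m^2n^2 - 216m^2n + 783mn^3 - 522mn^2 + 324n^4 - 216n^3 - 216m^2n + 144m^2 + 108mn - 72m - 135m^3n + 90m^3    [distributive law]
= 234mn^2 - 396mn - 720n^2 + 288n + 216n^3 + 324m^2n^2 - 432m^2n + 783mn^3 + 324n^4 + 144m^2 - 72m - 135m^3n + 90m^3    [combine like terms]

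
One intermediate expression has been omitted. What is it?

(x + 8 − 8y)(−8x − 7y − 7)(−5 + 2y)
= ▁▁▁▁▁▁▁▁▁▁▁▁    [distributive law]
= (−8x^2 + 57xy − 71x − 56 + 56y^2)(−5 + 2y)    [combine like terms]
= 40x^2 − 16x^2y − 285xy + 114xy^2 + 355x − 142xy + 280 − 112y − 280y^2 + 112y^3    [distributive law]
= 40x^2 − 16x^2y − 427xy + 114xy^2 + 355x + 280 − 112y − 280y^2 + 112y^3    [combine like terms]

By distributive law:

(−8x^2 − 7xy − 7x − 64x − 56y − 56 + 64xy + 56y^2 + 56y)(−5 + 2y)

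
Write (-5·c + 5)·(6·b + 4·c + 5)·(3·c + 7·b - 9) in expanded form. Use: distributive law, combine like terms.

(-5·c + 5)·(6·b + 4·c + 5)·(3·c + 7·b - 9)
= (-30·b·c - 20·c^2 - 25·c + 30·b + 20·c + 25)·(3·c + 7·b - 9)    [distributive law]
= (-30·b·c - 20·c^2 - 5·c + 30·b + 25)·(3·c + 7·b - 9)    [combine like terms]
= -90·b·c^2 - 210·b^2·c + 270·b·c - 60·c^3 - 140·b·c^2 + 180·c^2 - 15·c^2 - 35·b·c + 45·c + 90·b·c + 210·b^2 - 270·b + 75·c + 175·b - 225    [distributive law]
= -230·b·c^2 - 210·b^2·c + 325·b·c - 60·c^3 + 165·c^2 + 120·c + 210·b^2 - 95·b - 225    [combine like terms]

-230·b·c^2 - 210·b^2·c + 325·b·c - 60·c^3 + 165·c^2 + 120·c + 210·b^2 - 95·b - 225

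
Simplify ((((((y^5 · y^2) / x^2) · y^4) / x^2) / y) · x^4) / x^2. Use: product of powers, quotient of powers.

((((((y^5 · y^2) / x^2) · y^4) / x^2) / y) · x^4) / x^2
= (((((y^7 / x^2) · y^4) / x^2) / y) · x^4) / x^2    [product of powers]
= x^(-2)·y^10    [quotient of powers; product of powers]

x^(-2)·y^10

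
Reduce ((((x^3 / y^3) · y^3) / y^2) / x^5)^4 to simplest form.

x^(-8)y^(-8)

((((x^3 / y^3) · y^3) / y^2) / x^5)^4
= ((((x^3 / y^3) · y^3) / y^2)^4) / ((x^5)^4)    [power of a quotient]
= ((((x^3 / y^3) · y^3)^4) / ((y^2)^4)) / ((x^5)^4)    [power of a quotient]
= ((((x^3 / y^3)^4) · ((y^3)^4)) / ((y^2)^4)) / ((x^5)^4)    [power of a product]
= (((((x^3)^4) / ((y^3)^4)) · ((y^3)^4)) / ((y^2)^4)) / ((x^5)^4)    [power of a quotient]
= (((x^12 / ((y^3)^4)) · ((y^3)^4)) / ((y^2)^4)) / ((x^5)^4)    [power of a power]
= (((x^12 / y^12) · ((y^3)^4)) / ((y^2)^4)) / ((x^5)^4)    [power of a power]
= (((x^12 / y^12) · y^12) / ((y^2)^4)) / ((x^5)^4)    [power of a power]
= (((x^12 / y^12) · y^12) / y^8) / ((x^5)^4)    [power of a power]
= (((x^12 / y^12) · y^12) / y^8) / x^20    [power of a power]
= x^(-8)y^(-8)    [quotient of powers; product of powers]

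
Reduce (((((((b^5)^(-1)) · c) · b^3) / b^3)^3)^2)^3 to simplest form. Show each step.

(((((((b^5)^(-1)) · c) · b^3) / b^3)^3)^2)^3
= ((((((b^5)^(-1)) · c) · b^3) / b^3)^3)^6    [power of a power]
= (((((b^5)^(-1)) · c) · b^3) / b^3)^18    [power of a power]
= (((((b^5)^(-1)) · c) · b^3)^18) / ((b^3)^18)    [power of a quotient]
= (((((b^5)^(-1)) · c)^18) · ((b^3)^18)) / ((b^3)^18)    [power of a product]
= (((((b^5)^(-1))^18) · (c^18)) · ((b^3)^18)) / ((b^3)^18)    [power of a product]
= ((((b^5)^(-18)) · (c^18)) · ((b^3)^18)) / ((b^3)^18)    [power of a power]
= ((b^(-90) · (c^18)) · ((b^3)^18)) / ((b^3)^18)    [power of a power]
= ((b^(-90) · c^18) · b^54) / ((b^3)^18)    [power of a power]
= ((b^(-90) · c^18) · b^54) / b^54    [power of a power]
= b^(-90)c^18    [quotient of powers; product of powers]

b^(-90)c^18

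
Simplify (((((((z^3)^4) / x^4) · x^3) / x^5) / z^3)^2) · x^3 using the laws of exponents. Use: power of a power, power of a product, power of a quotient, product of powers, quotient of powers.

x^(-9)·z^18

(((((((z^3)^4) / x^4) · x^3) / x^5) / z^3)^2) · x^3
= (((((((z^3)^4) / x^4) · x^3) / x^5)^2) / ((z^3)^2)) · x^3    [power of a quotient]
= (((((((z^3)^4) / x^4) · x^3)^2) / ((x^5)^2)) / ((z^3)^2)) · x^3    [power of a quotient]
= (((((((z^3)^4) / x^4)^2) · ((x^3)^2)) / ((x^5)^2)) / ((z^3)^2)) · x^3    [power of a product]
= (((((((z^3)^4)^2) / ((x^4)^2)) · ((x^3)^2)) / ((x^5)^2)) / ((z^3)^2)) · x^3    [power of a quotient]
= ((((((z^3)^8) / ((x^4)^2)) · ((x^3)^2)) / ((x^5)^2)) / ((z^3)^2)) · x^3    [power of a power]
= ((((z^24 / ((x^4)^2)) · ((x^3)^2)) / ((x^5)^2)) / ((z^3)^2)) · x^3    [power of a power]
= ((((z^24 / x^8) · ((x^3)^2)) / ((x^5)^2)) / ((z^3)^2)) · x^3    [power of a power]
= ((((z^24 / x^8) · x^6) / ((x^5)^2)) / ((z^3)^2)) · x^3    [power of a power]
= ((((z^24 / x^8) · x^6) / x^10) / ((z^3)^2)) · x^3    [power of a power]
= ((((z^24 / x^8) · x^6) / x^10) / z^6) · x^3    [power of a power]
= x^(-9)·z^18    [quotient of powers; product of powers]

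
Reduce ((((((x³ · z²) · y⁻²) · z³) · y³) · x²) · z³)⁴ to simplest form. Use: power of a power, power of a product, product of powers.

x²⁰·y⁴·z³²

((((((x³ · z²) · y⁻²) · z³) · y³) · x²) · z³)⁴
= ((((((x³ · z²) · y⁻²) · z³) · y³) · x²)⁴) · ((z³)⁴)    [power of a product]
= ((((((x³ · z²) · y⁻²) · z³) · y³)⁴) · ((x²)⁴)) · ((z³)⁴)    [power of a product]
= ((((((x³ · z²) · y⁻²) · z³)⁴) · ((y³)⁴)) · ((x²)⁴)) · ((z³)⁴)    [power of a product]
= ((((((x³ · z²) · y⁻²)⁴) · ((z³)⁴)) · ((y³)⁴)) · ((x²)⁴)) · ((z³)⁴)    [power of a product]
= ((((((x³ · z²)⁴) · ((y⁻²)⁴)) · ((z³)⁴)) · ((y³)⁴)) · ((x²)⁴)) · ((z³)⁴)    [power of a product]
= (((((((x³)⁴) · ((z²)⁴)) · ((y⁻²)⁴)) · ((z³)⁴)) · ((y³)⁴)) · ((x²)⁴)) · ((z³)⁴)    [power of a product]
= (((((x¹² · ((z²)⁴)) · ((y⁻²)⁴)) · ((z³)⁴)) · ((y³)⁴)) · ((x²)⁴)) · ((z³)⁴)    [power of a power]
= (((((x¹² · z⁸) · ((y⁻²)⁴)) · ((z³)⁴)) · ((y³)⁴)) · ((x²)⁴)) · ((z³)⁴)    [power of a power]
= (((((x¹² · z⁸) · y⁻⁸) · ((z³)⁴)) · ((y³)⁴)) · ((x²)⁴)) · ((z³)⁴)    [power of a power]
= (((((x¹² · z⁸) · y⁻⁸) · z¹²) · ((y³)⁴)) · ((x²)⁴)) · ((z³)⁴)    [power of a power]
= (((((x¹² · z⁸) · y⁻⁸) · z¹²) · y¹²) · ((x²)⁴)) · ((z³)⁴)    [power of a power]
= (((((x¹² · z⁸) · y⁻⁸) · z¹²) · y¹²) · x⁸) · ((z³)⁴)    [power of a power]
= (((((x¹² · z⁸) · y⁻⁸) · z¹²) · y¹²) · x⁸) · z¹²    [power of a power]
= x²⁰·y⁴·z³²    [product of powers]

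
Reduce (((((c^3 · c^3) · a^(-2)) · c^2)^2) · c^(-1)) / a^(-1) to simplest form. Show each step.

(((((c^3 · c^3) · a^(-2)) · c^2)^2) · c^(-1)) / a^(-1)
= (((((c^3 · c^3) · a^(-2))^2) · ((c^2)^2)) · c^(-1)) / a^(-1)    [power of a product]
= (((((c^3 · c^3)^2) · ((a^(-2))^2)) · ((c^2)^2)) · c^(-1)) / a^(-1)    [power of a product]
= ((((((c^3)^2) · ((c^3)^2)) · ((a^(-2))^2)) · ((c^2)^2)) · c^(-1)) / a^(-1)    [power of a product]
= ((((c^6 · ((c^3)^2)) · ((a^(-2))^2)) · ((c^2)^2)) · c^(-1)) / a^(-1)    [power of a power]
= ((((c^6 · c^6) · ((a^(-2))^2)) · ((c^2)^2)) · c^(-1)) / a^(-1)    [power of a power]
= (((c^12 · ((a^(-2))^2)) · ((c^2)^2)) · c^(-1)) / a^(-1)    [product of powers]
= (((c^12 · a^(-4)) · ((c^2)^2)) · c^(-1)) / a^(-1)    [power of a power]
= (((c^12 · a^(-4)) · c^4) · c^(-1)) / a^(-1)    [power of a power]
= a^(-3)c^15    [quotient of powers; product of powers]

a^(-3)c^15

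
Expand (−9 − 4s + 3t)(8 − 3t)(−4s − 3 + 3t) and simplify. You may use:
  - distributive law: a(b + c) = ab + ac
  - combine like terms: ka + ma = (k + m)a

(−9 − 4s + 3t)(8 − 3t)(−4s − 3 + 3t)
= (−72 + 27t − 32s + 12st + 24t − 9t^2)(−4s − 3 + 3t)    [distributive law]
= (−72 + 51t − 32s + 12st − 9t^2)(−4s − 3 + 3t)    [combine like terms]
= 288s + 216 − 216t − 204st − 153t + 153t^2 + 128s^2 + 96s − 96st − 48s^2t − 36st + 36st^2 + 36st^2 + 27t^2 − 27t^3    [distributive law]
= 384s + 216 − 369t − 336st + 180t^2 + 128s^2 − 48s^2t + 72st^2 − 27t^3    [combine like terms]

384s + 216 − 369t − 336st + 180t^2 + 128s^2 − 48s^2t + 72st^2 − 27t^3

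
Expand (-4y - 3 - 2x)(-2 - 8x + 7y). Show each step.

-13y + 18xy - 28y² + 6 + 28x + 16x²

(-4y - 3 - 2x)(-2 - 8x + 7y)
= 8y + 32xy - 28y² + 6 + 24x - 21y + 4x + 16x² - 14xy    [distributive law]
= -13y + 18xy - 28y² + 6 + 28x + 16x²    [combine like terms]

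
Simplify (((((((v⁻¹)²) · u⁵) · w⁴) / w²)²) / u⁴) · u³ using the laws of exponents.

u⁹v⁻⁴w⁴

(((((((v⁻¹)²) · u⁵) · w⁴) / w²)²) / u⁴) · u³
= (((((((v⁻¹)²) · u⁵) · w⁴)²) / ((w²)²)) / u⁴) · u³    [power of a quotient]
= (((((((v⁻¹)²) · u⁵)²) · ((w⁴)²)) / ((w²)²)) / u⁴) · u³    [power of a product]
= (((((((v⁻¹)²)²) · ((u⁵)²)) · ((w⁴)²)) / ((w²)²)) / u⁴) · u³    [power of a product]
= ((((((v⁻¹)⁴) · ((u⁵)²)) · ((w⁴)²)) / ((w²)²)) / u⁴) · u³    [power of a power]
= ((((v⁻⁴ · ((u⁵)²)) · ((w⁴)²)) / ((w²)²)) / u⁴) · u³    [power of a power]
= ((((v⁻⁴ · u¹⁰) · ((w⁴)²)) / ((w²)²)) / u⁴) · u³    [power of a power]
= ((((v⁻⁴ · u¹⁰) · w⁸) / ((w²)²)) / u⁴) · u³    [power of a power]
= ((((v⁻⁴ · u¹⁰) · w⁸) / w⁴) / u⁴) · u³    [power of a power]
= u⁹v⁻⁴w⁴    [quotient of powers; product of powers]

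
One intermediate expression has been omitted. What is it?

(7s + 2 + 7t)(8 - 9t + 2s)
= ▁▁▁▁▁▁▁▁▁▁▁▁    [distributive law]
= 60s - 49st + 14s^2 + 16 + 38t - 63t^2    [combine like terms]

Applying distributive law to the line above:

56s - 63st + 14s^2 + 16 - 18t + 4s + 56t - 63t^2 + 14st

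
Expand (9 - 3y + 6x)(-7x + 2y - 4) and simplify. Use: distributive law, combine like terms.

-87x + 30y - 36 + 33xy - 6y^2 - 42x^2

(9 - 3y + 6x)(-7x + 2y - 4)
= -63x + 18y - 36 + 21xy - 6y^2 + 12y - 42x^2 + 12xy - 24x    [distributive law]
= -87x + 30y - 36 + 33xy - 6y^2 - 42x^2    [combine like terms]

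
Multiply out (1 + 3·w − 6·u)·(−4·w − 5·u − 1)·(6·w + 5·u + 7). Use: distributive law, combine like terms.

−126·w^2 + 34·u·w − 55·w + 215·u^2 + 2·u − 7 − 72·w^3 − 6·u·w^2 + 225·u^2·w + 150·u^3

(1 + 3·w − 6·u)·(−4·w − 5·u − 1)·(6·w + 5·u + 7)
= (−4·w − 5·u − 1 − 12·w^2 − 15·u·w − 3·w + 24·u·w + 30·u^2 + 6·u)·(6·w + 5·u + 7)    [distributive law]
= (−7·w + u − 1 − 12·w^2 + 9·u·w + 30·u^2)·(6·w + 5·u + 7)    [combine like terms]
= −42·w^2 − 35·u·w − 49·w + 6·u·w + 5·u^2 + 7·u − 6·w − 5·u − 7 − 72·w^3 − 60·u·w^2 − 84·w^2 + 54·u·w^2 + 45·u^2·w + 63·u·w + 180·u^2·w + 150·u^3 + 210·u^2    [distributive law]
= −126·w^2 + 34·u·w − 55·w + 215·u^2 + 2·u − 7 − 72·w^3 − 6·u·w^2 + 225·u^2·w + 150·u^3    [combine like terms]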